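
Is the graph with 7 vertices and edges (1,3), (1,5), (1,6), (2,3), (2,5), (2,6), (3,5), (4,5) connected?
No, it has 2 components: {1, 2, 3, 4, 5, 6}, {7}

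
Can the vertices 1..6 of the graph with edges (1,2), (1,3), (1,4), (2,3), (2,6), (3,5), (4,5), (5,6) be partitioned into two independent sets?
No (odd cycle of length 3: 2 -> 1 -> 3 -> 2)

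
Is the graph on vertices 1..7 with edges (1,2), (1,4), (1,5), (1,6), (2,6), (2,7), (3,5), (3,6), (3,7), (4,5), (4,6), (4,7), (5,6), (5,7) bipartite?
No (odd cycle of length 3: 6 -> 1 -> 5 -> 6)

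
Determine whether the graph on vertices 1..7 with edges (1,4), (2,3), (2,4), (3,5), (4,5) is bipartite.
Yes. Partition: {1, 2, 5, 6, 7}, {3, 4}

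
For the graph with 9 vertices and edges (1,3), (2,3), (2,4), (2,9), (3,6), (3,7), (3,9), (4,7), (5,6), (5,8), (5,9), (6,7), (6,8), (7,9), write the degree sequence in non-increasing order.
[5, 4, 4, 4, 3, 3, 2, 2, 1] (degrees: deg(1)=1, deg(2)=3, deg(3)=5, deg(4)=2, deg(5)=3, deg(6)=4, deg(7)=4, deg(8)=2, deg(9)=4)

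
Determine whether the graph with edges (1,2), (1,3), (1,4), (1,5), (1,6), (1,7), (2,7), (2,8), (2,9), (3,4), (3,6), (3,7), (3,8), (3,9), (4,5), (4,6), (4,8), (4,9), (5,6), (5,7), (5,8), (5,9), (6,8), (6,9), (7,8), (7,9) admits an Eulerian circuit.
Yes (the graph is connected and all 9 vertices have even degree)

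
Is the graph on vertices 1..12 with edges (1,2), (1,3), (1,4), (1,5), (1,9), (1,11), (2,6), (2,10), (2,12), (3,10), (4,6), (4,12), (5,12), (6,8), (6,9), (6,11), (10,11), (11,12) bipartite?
Yes. Partition: {1, 6, 7, 10, 12}, {2, 3, 4, 5, 8, 9, 11}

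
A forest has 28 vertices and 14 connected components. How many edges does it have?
14 (Each of the 14 component trees on V_i vertices has V_i - 1 edges; summing gives V - C = 28 - 14 = 14)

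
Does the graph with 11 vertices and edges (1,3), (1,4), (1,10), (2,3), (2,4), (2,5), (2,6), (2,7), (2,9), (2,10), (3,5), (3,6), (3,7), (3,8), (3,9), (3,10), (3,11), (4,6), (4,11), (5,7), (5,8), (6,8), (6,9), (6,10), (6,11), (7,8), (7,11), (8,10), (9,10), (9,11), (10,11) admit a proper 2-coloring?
No (odd cycle of length 3: 3 -> 1 -> 10 -> 3)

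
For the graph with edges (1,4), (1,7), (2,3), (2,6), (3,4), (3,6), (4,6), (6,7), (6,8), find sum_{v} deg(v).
18 (handshake: sum of degrees = 2|E| = 2 x 9 = 18)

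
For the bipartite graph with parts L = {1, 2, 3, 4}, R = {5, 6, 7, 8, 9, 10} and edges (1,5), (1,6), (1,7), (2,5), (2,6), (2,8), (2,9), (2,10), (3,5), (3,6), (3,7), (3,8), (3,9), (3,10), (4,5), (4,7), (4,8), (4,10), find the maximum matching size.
4 (matching: (1,7), (2,10), (3,9), (4,8); upper bound min(|L|,|R|) = min(4,6) = 4)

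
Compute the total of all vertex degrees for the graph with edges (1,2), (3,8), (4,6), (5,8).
8 (handshake: sum of degrees = 2|E| = 2 x 4 = 8)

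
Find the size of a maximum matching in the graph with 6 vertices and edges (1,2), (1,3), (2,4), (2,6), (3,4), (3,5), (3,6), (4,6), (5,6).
3 (matching: (1,2), (3,5), (4,6); upper bound floor(n/2) = floor(6/2) = 3)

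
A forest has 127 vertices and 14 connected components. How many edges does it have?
113 (Each of the 14 component trees on V_i vertices has V_i - 1 edges; summing gives V - C = 127 - 14 = 113)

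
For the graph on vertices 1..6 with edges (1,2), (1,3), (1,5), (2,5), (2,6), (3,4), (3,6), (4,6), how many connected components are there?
1 (components: {1, 2, 3, 4, 5, 6})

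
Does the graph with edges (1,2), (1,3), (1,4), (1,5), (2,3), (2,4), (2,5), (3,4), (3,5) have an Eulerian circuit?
No (2 vertices have odd degree: {4, 5}; Eulerian circuit requires 0)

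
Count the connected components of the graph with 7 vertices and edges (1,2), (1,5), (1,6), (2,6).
4 (components: {1, 2, 5, 6}, {3}, {4}, {7})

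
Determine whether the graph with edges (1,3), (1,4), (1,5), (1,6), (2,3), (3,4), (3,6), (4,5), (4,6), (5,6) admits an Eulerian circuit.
No (2 vertices have odd degree: {2, 5}; Eulerian circuit requires 0)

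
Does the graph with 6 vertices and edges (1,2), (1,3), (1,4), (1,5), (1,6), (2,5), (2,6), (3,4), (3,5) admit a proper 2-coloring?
No (odd cycle of length 3: 3 -> 1 -> 4 -> 3)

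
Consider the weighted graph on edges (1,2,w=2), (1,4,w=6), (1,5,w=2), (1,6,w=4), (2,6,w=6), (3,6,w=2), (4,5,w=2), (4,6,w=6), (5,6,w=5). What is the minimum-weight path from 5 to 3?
7 (path: 5 -> 6 -> 3; weights 5 + 2 = 7)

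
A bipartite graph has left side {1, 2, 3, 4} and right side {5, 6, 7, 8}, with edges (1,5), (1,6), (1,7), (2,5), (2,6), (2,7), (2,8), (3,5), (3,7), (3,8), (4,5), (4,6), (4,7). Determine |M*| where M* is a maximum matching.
4 (matching: (1,7), (2,8), (3,5), (4,6); upper bound min(|L|,|R|) = min(4,4) = 4)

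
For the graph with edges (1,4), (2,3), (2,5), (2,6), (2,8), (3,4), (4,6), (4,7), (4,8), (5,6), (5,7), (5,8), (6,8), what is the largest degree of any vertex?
5 (attained at vertex 4)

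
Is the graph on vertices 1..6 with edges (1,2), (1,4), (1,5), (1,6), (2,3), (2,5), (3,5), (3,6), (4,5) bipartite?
No (odd cycle of length 3: 5 -> 1 -> 4 -> 5)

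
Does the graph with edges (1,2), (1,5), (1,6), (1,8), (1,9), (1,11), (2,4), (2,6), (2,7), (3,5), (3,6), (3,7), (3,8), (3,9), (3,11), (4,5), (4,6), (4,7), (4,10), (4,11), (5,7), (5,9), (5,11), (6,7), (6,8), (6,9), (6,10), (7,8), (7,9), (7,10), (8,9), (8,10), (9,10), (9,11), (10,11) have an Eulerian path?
Yes — and in fact it has an Eulerian circuit (the graph is connected and all 11 vertices have even degree)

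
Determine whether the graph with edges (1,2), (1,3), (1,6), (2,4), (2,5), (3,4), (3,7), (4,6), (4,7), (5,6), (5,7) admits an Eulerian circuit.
No (6 vertices have odd degree: {1, 2, 3, 5, 6, 7}; Eulerian circuit requires 0)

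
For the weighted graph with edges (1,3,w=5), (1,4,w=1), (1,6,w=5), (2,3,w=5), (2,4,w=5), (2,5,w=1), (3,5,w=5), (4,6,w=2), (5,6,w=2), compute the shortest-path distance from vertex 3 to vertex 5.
5 (path: 3 -> 5; weights 5 = 5)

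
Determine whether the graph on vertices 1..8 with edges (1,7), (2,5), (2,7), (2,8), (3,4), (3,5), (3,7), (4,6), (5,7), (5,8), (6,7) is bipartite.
No (odd cycle of length 3: 3 -> 7 -> 5 -> 3)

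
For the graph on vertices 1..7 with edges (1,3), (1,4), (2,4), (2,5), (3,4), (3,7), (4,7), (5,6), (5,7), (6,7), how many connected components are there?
1 (components: {1, 2, 3, 4, 5, 6, 7})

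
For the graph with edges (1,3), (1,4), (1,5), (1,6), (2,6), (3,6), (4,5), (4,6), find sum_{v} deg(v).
16 (handshake: sum of degrees = 2|E| = 2 x 8 = 16)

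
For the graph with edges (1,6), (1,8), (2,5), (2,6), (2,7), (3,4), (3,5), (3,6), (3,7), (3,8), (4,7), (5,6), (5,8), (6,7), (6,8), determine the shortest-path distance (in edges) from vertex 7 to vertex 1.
2 (path: 7 -> 6 -> 1, 2 edges)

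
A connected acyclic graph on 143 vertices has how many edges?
142 (A tree on V vertices has V - 1 edges, so 143 - 1 = 142)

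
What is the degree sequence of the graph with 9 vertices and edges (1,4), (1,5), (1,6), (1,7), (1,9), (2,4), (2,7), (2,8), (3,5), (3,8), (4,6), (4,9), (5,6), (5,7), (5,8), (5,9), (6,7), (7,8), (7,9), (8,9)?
[6, 6, 5, 5, 5, 4, 4, 3, 2] (degrees: deg(1)=5, deg(2)=3, deg(3)=2, deg(4)=4, deg(5)=6, deg(6)=4, deg(7)=6, deg(8)=5, deg(9)=5)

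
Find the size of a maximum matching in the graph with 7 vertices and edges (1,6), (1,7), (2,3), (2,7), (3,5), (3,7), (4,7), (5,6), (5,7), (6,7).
3 (matching: (1,6), (2,7), (3,5); upper bound floor(n/2) = floor(7/2) = 3)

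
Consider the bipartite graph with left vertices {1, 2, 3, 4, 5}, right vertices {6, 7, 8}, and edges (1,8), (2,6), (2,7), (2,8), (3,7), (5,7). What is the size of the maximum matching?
3 (matching: (1,8), (2,6), (3,7); upper bound min(|L|,|R|) = min(5,3) = 3)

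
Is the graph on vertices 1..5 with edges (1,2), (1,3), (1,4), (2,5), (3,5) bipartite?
Yes. Partition: {1, 5}, {2, 3, 4}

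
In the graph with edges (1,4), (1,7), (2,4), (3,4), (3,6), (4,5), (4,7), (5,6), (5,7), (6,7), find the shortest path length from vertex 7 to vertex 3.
2 (path: 7 -> 4 -> 3, 2 edges)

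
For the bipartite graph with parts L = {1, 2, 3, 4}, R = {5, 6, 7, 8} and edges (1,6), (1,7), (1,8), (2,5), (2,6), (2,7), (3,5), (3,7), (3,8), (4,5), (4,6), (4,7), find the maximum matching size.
4 (matching: (1,8), (2,7), (3,5), (4,6); upper bound min(|L|,|R|) = min(4,4) = 4)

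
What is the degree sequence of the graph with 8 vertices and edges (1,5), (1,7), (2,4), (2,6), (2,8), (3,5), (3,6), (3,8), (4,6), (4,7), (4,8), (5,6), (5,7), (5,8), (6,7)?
[5, 5, 4, 4, 4, 3, 3, 2] (degrees: deg(1)=2, deg(2)=3, deg(3)=3, deg(4)=4, deg(5)=5, deg(6)=5, deg(7)=4, deg(8)=4)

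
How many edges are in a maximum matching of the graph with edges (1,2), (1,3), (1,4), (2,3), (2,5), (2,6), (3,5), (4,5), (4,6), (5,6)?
3 (matching: (1,4), (2,6), (3,5); upper bound floor(n/2) = floor(6/2) = 3)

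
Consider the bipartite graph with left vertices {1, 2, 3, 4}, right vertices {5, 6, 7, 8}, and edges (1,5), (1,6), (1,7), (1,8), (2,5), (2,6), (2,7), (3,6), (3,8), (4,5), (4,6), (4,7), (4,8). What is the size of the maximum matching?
4 (matching: (1,8), (2,7), (3,6), (4,5); upper bound min(|L|,|R|) = min(4,4) = 4)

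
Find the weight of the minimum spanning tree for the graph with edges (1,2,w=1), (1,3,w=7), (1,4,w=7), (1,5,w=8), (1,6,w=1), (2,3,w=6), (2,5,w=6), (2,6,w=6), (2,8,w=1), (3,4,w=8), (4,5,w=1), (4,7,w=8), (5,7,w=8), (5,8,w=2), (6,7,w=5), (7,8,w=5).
17 (MST edges: (1,2,w=1), (1,6,w=1), (2,3,w=6), (2,8,w=1), (4,5,w=1), (5,8,w=2), (6,7,w=5); sum of weights 1 + 1 + 6 + 1 + 1 + 2 + 5 = 17)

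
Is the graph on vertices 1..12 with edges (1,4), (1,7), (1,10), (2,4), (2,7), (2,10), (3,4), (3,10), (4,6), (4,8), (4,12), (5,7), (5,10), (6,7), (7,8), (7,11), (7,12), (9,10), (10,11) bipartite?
Yes. Partition: {1, 2, 3, 5, 6, 8, 9, 11, 12}, {4, 7, 10}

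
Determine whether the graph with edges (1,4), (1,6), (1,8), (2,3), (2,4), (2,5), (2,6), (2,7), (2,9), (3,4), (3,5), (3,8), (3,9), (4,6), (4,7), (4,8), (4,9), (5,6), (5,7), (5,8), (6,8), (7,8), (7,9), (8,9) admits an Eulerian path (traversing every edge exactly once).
No (8 vertices have odd degree: {1, 3, 4, 5, 6, 7, 8, 9}; Eulerian path requires 0 or 2)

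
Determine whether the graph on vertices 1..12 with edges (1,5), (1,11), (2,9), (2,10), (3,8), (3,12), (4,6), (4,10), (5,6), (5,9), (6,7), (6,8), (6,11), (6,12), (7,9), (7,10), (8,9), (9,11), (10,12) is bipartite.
Yes. Partition: {1, 3, 6, 9, 10}, {2, 4, 5, 7, 8, 11, 12}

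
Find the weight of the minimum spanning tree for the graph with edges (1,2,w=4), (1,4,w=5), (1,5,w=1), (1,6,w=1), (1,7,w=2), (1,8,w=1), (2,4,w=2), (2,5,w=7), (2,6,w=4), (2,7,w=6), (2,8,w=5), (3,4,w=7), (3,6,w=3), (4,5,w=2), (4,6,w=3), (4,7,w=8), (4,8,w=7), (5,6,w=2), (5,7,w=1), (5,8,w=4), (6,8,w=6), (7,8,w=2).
11 (MST edges: (1,5,w=1), (1,6,w=1), (1,8,w=1), (2,4,w=2), (3,6,w=3), (4,5,w=2), (5,7,w=1); sum of weights 1 + 1 + 1 + 2 + 3 + 2 + 1 = 11)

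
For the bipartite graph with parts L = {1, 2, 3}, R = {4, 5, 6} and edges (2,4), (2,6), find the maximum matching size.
1 (matching: (2,6); upper bound min(|L|,|R|) = min(3,3) = 3)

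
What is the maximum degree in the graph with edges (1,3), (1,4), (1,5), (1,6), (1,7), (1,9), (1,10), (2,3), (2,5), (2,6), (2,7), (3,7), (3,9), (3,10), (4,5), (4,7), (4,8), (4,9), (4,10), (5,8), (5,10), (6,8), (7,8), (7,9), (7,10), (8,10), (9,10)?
7 (attained at vertices 1, 7, 10)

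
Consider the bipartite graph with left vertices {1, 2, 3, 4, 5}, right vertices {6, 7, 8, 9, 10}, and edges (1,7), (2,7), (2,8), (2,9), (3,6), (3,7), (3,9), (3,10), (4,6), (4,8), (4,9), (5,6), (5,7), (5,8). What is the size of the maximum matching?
5 (matching: (1,7), (2,9), (3,10), (4,8), (5,6); upper bound min(|L|,|R|) = min(5,5) = 5)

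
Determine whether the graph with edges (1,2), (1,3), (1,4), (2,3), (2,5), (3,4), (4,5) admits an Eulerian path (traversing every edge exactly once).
No (4 vertices have odd degree: {1, 2, 3, 4}; Eulerian path requires 0 or 2)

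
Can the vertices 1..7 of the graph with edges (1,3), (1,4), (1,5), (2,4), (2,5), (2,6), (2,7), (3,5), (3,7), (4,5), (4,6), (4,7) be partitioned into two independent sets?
No (odd cycle of length 3: 5 -> 1 -> 3 -> 5)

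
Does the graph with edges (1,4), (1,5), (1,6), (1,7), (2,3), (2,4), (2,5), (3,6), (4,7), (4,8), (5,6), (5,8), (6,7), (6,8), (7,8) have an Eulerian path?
Yes (the graph is connected and exactly 2 vertices have odd degree: {2, 6}; any Eulerian path must start and end at those)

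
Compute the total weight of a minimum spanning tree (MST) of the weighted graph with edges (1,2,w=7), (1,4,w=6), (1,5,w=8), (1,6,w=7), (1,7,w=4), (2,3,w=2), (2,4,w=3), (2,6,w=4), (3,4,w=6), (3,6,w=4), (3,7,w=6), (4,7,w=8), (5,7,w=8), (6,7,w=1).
22 (MST edges: (1,5,w=8), (1,7,w=4), (2,3,w=2), (2,4,w=3), (2,6,w=4), (6,7,w=1); sum of weights 8 + 4 + 2 + 3 + 4 + 1 = 22)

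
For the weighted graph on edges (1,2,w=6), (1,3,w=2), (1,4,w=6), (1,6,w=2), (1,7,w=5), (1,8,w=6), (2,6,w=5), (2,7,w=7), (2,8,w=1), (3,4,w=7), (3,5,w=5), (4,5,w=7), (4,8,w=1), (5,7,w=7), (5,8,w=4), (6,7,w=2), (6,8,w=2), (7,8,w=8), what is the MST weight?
14 (MST edges: (1,3,w=2), (1,6,w=2), (2,8,w=1), (4,8,w=1), (5,8,w=4), (6,7,w=2), (6,8,w=2); sum of weights 2 + 2 + 1 + 1 + 4 + 2 + 2 = 14)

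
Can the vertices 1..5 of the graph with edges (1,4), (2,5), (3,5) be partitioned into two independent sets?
Yes. Partition: {1, 2, 3}, {4, 5}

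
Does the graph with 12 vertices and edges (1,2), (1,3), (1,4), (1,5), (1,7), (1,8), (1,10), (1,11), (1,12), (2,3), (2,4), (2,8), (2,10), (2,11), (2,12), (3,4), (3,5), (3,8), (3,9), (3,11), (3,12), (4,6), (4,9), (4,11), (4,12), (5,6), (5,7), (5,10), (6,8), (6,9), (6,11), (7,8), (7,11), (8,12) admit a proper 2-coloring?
No (odd cycle of length 3: 3 -> 1 -> 5 -> 3)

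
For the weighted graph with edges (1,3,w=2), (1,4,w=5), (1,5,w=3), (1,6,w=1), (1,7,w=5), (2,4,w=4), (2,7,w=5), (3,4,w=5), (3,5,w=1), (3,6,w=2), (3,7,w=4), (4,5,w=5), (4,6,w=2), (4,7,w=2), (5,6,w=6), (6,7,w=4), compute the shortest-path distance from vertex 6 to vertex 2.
6 (path: 6 -> 4 -> 2; weights 2 + 4 = 6)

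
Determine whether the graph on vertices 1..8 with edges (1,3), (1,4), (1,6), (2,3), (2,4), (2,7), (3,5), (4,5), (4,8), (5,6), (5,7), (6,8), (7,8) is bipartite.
Yes. Partition: {1, 2, 5, 8}, {3, 4, 6, 7}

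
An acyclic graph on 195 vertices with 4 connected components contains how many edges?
191 (Each of the 4 component trees on V_i vertices has V_i - 1 edges; summing gives V - C = 195 - 4 = 191)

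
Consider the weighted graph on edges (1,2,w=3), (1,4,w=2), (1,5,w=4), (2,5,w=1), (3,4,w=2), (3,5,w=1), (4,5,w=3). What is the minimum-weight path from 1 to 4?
2 (path: 1 -> 4; weights 2 = 2)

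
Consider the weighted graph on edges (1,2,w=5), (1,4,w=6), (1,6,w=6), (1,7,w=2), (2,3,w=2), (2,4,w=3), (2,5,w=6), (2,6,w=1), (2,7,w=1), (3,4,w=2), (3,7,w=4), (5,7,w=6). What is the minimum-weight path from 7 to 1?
2 (path: 7 -> 1; weights 2 = 2)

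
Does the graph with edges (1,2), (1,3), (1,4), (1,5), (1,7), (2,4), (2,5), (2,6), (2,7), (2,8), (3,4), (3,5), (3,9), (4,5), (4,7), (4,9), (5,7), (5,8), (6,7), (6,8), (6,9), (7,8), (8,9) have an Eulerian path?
Yes (the graph is connected and exactly 2 vertices have odd degree: {1, 8}; any Eulerian path must start and end at those)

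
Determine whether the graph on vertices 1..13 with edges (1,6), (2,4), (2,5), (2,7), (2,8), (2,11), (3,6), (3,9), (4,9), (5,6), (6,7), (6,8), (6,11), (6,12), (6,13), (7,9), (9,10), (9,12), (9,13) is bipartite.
Yes. Partition: {1, 3, 4, 5, 7, 8, 10, 11, 12, 13}, {2, 6, 9}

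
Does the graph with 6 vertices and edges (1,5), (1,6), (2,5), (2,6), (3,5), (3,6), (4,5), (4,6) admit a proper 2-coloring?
Yes. Partition: {1, 2, 3, 4}, {5, 6}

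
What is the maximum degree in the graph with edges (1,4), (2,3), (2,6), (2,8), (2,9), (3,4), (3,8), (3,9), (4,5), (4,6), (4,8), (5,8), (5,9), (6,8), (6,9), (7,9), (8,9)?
6 (attained at vertices 8, 9)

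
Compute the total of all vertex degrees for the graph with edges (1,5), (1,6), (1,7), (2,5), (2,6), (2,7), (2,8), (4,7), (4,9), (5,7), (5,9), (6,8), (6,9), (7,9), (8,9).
30 (handshake: sum of degrees = 2|E| = 2 x 15 = 30)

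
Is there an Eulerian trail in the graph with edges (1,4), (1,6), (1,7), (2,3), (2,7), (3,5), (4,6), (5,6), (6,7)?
Yes (the graph is connected and exactly 2 vertices have odd degree: {1, 7}; any Eulerian path must start and end at those)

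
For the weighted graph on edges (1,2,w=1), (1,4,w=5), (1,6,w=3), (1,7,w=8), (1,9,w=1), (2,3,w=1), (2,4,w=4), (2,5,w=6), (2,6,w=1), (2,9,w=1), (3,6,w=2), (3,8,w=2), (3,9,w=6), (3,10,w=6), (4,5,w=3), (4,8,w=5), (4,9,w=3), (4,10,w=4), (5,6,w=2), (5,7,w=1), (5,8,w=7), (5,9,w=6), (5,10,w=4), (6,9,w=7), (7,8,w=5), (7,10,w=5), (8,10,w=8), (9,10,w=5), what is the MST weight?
16 (MST edges: (1,2,w=1), (1,9,w=1), (2,3,w=1), (2,6,w=1), (3,8,w=2), (4,5,w=3), (4,10,w=4), (5,6,w=2), (5,7,w=1); sum of weights 1 + 1 + 1 + 1 + 2 + 3 + 4 + 2 + 1 = 16)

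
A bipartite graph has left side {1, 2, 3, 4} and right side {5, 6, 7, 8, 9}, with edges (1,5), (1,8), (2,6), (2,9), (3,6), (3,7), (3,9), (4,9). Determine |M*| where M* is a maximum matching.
4 (matching: (1,8), (2,6), (3,7), (4,9); upper bound min(|L|,|R|) = min(4,5) = 4)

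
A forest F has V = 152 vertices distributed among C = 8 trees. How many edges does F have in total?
144 (Each of the 8 component trees on V_i vertices has V_i - 1 edges; summing gives V - C = 152 - 8 = 144)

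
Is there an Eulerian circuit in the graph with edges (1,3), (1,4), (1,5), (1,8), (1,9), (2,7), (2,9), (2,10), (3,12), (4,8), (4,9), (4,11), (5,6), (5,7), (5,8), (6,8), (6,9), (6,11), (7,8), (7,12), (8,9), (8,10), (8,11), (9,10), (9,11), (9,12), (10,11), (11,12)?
No (2 vertices have odd degree: {1, 2}; Eulerian circuit requires 0)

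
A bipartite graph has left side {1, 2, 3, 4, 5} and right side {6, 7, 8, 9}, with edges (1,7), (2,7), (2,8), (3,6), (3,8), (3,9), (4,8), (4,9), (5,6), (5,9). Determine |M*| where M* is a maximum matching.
4 (matching: (1,7), (2,8), (3,9), (5,6); upper bound min(|L|,|R|) = min(5,4) = 4)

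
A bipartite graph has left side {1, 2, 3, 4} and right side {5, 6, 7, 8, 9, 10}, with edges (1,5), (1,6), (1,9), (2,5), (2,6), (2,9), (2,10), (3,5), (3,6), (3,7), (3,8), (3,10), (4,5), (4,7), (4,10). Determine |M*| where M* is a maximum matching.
4 (matching: (1,9), (2,10), (3,8), (4,7); upper bound min(|L|,|R|) = min(4,6) = 4)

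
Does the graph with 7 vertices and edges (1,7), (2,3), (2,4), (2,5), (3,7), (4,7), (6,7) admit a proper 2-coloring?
Yes. Partition: {1, 3, 4, 5, 6}, {2, 7}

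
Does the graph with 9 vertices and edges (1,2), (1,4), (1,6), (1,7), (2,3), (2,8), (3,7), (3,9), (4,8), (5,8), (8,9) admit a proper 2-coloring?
Yes. Partition: {1, 3, 8}, {2, 4, 5, 6, 7, 9}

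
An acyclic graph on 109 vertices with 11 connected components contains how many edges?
98 (Each of the 11 component trees on V_i vertices has V_i - 1 edges; summing gives V - C = 109 - 11 = 98)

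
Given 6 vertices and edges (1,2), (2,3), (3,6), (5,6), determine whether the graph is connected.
No, it has 2 components: {1, 2, 3, 5, 6}, {4}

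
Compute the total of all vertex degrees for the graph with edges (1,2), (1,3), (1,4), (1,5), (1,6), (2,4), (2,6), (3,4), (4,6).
18 (handshake: sum of degrees = 2|E| = 2 x 9 = 18)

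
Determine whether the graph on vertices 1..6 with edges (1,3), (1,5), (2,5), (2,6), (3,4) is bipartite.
Yes. Partition: {1, 2, 4}, {3, 5, 6}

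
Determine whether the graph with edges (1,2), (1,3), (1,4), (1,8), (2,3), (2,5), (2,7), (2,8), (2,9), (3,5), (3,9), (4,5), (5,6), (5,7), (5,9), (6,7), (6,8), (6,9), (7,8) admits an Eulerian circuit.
Yes (the graph is connected and all 9 vertices have even degree)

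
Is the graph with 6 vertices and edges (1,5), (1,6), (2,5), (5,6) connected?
No, it has 3 components: {1, 2, 5, 6}, {3}, {4}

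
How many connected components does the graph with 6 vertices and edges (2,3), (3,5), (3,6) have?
3 (components: {1}, {2, 3, 5, 6}, {4})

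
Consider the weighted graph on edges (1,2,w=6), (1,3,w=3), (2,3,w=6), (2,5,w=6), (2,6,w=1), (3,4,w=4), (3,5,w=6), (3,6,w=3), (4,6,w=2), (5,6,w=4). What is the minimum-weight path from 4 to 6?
2 (path: 4 -> 6; weights 2 = 2)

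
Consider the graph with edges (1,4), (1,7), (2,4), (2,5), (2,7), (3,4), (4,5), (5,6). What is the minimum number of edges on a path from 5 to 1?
2 (path: 5 -> 4 -> 1, 2 edges)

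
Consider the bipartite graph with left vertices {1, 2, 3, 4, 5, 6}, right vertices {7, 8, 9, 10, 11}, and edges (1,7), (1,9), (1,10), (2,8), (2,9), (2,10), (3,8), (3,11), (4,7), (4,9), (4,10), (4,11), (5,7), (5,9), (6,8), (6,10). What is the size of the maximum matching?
5 (matching: (1,10), (2,9), (3,11), (4,7), (6,8); upper bound min(|L|,|R|) = min(6,5) = 5)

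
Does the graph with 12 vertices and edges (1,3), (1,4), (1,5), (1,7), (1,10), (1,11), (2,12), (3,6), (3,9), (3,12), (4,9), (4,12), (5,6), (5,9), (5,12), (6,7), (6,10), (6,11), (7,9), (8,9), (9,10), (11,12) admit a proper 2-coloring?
Yes. Partition: {1, 6, 9, 12}, {2, 3, 4, 5, 7, 8, 10, 11}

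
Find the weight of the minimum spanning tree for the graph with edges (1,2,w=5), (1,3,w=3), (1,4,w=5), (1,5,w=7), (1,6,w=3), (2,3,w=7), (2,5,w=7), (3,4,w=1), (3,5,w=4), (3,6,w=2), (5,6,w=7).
15 (MST edges: (1,2,w=5), (1,6,w=3), (3,4,w=1), (3,5,w=4), (3,6,w=2); sum of weights 5 + 3 + 1 + 4 + 2 = 15)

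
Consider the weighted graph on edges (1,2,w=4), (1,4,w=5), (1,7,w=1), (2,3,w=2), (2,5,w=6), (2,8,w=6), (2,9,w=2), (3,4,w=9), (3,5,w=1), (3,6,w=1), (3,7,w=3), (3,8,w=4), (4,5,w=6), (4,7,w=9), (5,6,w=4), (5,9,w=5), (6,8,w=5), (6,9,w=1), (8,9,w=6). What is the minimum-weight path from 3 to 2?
2 (path: 3 -> 2; weights 2 = 2)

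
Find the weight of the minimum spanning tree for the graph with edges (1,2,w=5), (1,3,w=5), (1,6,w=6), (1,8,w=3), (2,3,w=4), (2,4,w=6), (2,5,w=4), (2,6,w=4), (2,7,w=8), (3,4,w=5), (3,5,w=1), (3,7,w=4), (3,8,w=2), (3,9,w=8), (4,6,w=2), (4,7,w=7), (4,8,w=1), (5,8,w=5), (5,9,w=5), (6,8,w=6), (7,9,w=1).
18 (MST edges: (1,8,w=3), (2,3,w=4), (3,5,w=1), (3,7,w=4), (3,8,w=2), (4,6,w=2), (4,8,w=1), (7,9,w=1); sum of weights 3 + 4 + 1 + 4 + 2 + 2 + 1 + 1 = 18)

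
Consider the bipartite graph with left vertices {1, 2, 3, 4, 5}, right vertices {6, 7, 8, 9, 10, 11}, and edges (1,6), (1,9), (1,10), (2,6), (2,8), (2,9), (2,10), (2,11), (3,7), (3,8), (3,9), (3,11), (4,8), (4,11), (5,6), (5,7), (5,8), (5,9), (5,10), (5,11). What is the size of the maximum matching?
5 (matching: (1,10), (2,11), (3,9), (4,8), (5,7); upper bound min(|L|,|R|) = min(5,6) = 5)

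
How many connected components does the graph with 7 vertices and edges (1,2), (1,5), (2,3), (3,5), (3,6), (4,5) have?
2 (components: {1, 2, 3, 4, 5, 6}, {7})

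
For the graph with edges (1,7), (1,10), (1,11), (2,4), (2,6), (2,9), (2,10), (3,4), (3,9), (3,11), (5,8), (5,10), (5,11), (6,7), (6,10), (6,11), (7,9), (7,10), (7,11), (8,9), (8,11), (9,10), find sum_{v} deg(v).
44 (handshake: sum of degrees = 2|E| = 2 x 22 = 44)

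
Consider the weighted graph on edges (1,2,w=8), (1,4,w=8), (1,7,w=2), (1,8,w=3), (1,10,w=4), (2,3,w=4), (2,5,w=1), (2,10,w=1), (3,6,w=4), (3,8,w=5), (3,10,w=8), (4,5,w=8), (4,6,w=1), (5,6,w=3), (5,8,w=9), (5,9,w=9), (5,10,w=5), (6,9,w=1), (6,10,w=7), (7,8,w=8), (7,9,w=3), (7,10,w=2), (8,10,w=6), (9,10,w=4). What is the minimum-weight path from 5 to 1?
6 (path: 5 -> 2 -> 10 -> 1; weights 1 + 1 + 4 = 6)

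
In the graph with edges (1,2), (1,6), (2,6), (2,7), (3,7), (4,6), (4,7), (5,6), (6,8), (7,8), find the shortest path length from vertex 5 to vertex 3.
4 (path: 5 -> 6 -> 2 -> 7 -> 3, 4 edges)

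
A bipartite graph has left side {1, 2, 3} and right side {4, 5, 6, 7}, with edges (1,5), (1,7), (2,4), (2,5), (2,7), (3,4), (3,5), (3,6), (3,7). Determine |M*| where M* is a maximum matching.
3 (matching: (1,7), (2,5), (3,6); upper bound min(|L|,|R|) = min(3,4) = 3)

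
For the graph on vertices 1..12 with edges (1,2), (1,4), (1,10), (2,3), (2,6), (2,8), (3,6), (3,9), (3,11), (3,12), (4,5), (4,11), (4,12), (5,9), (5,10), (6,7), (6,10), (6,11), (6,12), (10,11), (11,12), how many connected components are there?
1 (components: {1, 2, 3, 4, 5, 6, 7, 8, 9, 10, 11, 12})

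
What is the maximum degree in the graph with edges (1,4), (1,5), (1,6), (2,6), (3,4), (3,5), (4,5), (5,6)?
4 (attained at vertex 5)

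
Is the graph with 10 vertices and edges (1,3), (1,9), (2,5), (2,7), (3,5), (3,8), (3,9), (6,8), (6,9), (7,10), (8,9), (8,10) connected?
No, it has 2 components: {1, 2, 3, 5, 6, 7, 8, 9, 10}, {4}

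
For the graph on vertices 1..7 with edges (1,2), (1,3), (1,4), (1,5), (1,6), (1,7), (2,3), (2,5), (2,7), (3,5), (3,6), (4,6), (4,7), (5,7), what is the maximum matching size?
3 (matching: (1,6), (2,7), (3,5); upper bound floor(n/2) = floor(7/2) = 3)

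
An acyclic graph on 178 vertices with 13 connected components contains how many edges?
165 (Each of the 13 component trees on V_i vertices has V_i - 1 edges; summing gives V - C = 178 - 13 = 165)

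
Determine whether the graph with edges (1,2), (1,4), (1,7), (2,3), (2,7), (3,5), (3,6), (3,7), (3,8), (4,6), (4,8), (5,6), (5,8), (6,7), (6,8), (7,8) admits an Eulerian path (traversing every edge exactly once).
No (8 vertices have odd degree: {1, 2, 3, 4, 5, 6, 7, 8}; Eulerian path requires 0 or 2)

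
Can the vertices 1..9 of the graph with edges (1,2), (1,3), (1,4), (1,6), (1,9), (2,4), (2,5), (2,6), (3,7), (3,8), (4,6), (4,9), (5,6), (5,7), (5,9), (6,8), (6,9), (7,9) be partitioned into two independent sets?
No (odd cycle of length 3: 6 -> 1 -> 9 -> 6)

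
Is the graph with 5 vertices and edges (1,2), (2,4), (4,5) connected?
No, it has 2 components: {1, 2, 4, 5}, {3}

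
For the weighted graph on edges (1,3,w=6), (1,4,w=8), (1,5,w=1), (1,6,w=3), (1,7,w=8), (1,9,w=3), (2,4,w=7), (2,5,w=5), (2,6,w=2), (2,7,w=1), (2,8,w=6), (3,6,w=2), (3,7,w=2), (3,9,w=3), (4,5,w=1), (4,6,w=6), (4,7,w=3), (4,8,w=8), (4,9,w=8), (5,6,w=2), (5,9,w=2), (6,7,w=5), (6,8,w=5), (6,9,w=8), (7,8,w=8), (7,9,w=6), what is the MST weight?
16 (MST edges: (1,5,w=1), (2,6,w=2), (2,7,w=1), (3,7,w=2), (4,5,w=1), (5,6,w=2), (5,9,w=2), (6,8,w=5); sum of weights 1 + 2 + 1 + 2 + 1 + 2 + 2 + 5 = 16)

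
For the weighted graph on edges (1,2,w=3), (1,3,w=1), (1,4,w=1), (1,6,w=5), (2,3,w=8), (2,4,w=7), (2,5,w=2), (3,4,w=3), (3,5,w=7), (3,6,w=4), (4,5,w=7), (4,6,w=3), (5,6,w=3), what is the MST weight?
10 (MST edges: (1,2,w=3), (1,3,w=1), (1,4,w=1), (2,5,w=2), (4,6,w=3); sum of weights 3 + 1 + 1 + 2 + 3 = 10)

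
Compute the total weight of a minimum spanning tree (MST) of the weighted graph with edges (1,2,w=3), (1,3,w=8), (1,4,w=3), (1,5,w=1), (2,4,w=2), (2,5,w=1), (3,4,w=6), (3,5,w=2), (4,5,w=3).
6 (MST edges: (1,5,w=1), (2,4,w=2), (2,5,w=1), (3,5,w=2); sum of weights 1 + 2 + 1 + 2 = 6)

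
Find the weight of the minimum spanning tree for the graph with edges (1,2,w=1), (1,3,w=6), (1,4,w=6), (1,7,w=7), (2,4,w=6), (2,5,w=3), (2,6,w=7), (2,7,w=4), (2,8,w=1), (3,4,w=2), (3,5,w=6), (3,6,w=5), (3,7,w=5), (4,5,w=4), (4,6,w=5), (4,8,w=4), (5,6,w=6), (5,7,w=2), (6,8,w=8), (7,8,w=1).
16 (MST edges: (1,2,w=1), (2,8,w=1), (3,4,w=2), (3,6,w=5), (4,5,w=4), (5,7,w=2), (7,8,w=1); sum of weights 1 + 1 + 2 + 5 + 4 + 2 + 1 = 16)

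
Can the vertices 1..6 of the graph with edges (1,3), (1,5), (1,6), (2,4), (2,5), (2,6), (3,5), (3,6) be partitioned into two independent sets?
No (odd cycle of length 3: 6 -> 1 -> 3 -> 6)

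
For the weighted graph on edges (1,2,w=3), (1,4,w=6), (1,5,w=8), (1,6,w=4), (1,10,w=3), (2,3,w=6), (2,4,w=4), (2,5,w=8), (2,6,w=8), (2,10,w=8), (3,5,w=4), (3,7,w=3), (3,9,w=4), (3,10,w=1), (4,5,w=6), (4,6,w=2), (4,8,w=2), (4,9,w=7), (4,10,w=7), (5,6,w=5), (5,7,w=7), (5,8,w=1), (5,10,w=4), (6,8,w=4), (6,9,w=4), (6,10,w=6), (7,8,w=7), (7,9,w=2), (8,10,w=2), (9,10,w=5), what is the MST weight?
19 (MST edges: (1,2,w=3), (1,10,w=3), (3,7,w=3), (3,10,w=1), (4,6,w=2), (4,8,w=2), (5,8,w=1), (7,9,w=2), (8,10,w=2); sum of weights 3 + 3 + 3 + 1 + 2 + 2 + 1 + 2 + 2 = 19)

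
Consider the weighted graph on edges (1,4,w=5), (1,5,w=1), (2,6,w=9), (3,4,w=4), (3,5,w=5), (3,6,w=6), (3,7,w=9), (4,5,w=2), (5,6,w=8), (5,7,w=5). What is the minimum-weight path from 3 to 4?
4 (path: 3 -> 4; weights 4 = 4)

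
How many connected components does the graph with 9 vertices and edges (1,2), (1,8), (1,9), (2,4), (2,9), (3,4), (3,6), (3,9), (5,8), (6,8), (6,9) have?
2 (components: {1, 2, 3, 4, 5, 6, 8, 9}, {7})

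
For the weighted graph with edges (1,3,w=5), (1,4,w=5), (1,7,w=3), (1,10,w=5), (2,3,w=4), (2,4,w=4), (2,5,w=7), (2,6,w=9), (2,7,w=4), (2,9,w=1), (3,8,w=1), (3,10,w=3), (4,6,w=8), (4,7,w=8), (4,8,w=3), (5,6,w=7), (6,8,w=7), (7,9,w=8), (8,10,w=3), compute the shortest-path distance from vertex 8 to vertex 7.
9 (path: 8 -> 3 -> 1 -> 7; weights 1 + 5 + 3 = 9)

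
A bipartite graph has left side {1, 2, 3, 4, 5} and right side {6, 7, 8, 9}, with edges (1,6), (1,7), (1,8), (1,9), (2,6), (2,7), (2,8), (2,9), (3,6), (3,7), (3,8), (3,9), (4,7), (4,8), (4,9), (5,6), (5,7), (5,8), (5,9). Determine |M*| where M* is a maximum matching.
4 (matching: (1,9), (2,8), (3,7), (5,6); upper bound min(|L|,|R|) = min(5,4) = 4)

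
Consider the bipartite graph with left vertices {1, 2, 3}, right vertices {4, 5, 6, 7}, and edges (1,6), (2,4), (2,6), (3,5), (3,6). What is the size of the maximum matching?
3 (matching: (1,6), (2,4), (3,5); upper bound min(|L|,|R|) = min(3,4) = 3)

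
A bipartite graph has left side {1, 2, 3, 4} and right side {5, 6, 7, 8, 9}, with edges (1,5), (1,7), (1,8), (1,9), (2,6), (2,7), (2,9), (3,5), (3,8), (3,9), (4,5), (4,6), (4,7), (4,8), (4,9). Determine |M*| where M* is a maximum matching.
4 (matching: (1,9), (2,7), (3,8), (4,6); upper bound min(|L|,|R|) = min(4,5) = 4)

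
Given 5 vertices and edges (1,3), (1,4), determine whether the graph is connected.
No, it has 3 components: {1, 3, 4}, {2}, {5}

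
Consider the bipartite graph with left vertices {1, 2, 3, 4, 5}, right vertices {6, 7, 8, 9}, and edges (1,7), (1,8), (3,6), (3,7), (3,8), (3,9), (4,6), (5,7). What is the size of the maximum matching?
4 (matching: (1,8), (3,9), (4,6), (5,7); upper bound min(|L|,|R|) = min(5,4) = 4)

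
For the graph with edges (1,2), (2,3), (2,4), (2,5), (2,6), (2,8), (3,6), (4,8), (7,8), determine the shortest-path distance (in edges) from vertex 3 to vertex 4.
2 (path: 3 -> 2 -> 4, 2 edges)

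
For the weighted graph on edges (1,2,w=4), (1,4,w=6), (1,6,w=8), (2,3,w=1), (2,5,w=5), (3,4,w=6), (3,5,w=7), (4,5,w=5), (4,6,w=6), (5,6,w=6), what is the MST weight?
21 (MST edges: (1,2,w=4), (2,3,w=1), (2,5,w=5), (4,5,w=5), (4,6,w=6); sum of weights 4 + 1 + 5 + 5 + 6 = 21)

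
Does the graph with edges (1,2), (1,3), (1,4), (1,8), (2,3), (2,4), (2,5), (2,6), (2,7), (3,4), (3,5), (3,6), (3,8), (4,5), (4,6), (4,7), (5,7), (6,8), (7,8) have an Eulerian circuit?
Yes (the graph is connected and all 8 vertices have even degree)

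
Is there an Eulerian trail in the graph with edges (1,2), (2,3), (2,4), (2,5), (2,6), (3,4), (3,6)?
No (4 vertices have odd degree: {1, 2, 3, 5}; Eulerian path requires 0 or 2)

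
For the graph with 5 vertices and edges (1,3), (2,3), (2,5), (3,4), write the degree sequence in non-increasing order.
[3, 2, 1, 1, 1] (degrees: deg(1)=1, deg(2)=2, deg(3)=3, deg(4)=1, deg(5)=1)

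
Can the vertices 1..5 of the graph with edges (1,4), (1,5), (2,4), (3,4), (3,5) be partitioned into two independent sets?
Yes. Partition: {1, 2, 3}, {4, 5}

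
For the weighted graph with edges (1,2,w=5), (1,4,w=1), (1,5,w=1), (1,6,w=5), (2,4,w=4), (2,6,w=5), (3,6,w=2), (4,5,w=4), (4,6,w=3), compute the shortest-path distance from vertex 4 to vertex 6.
3 (path: 4 -> 6; weights 3 = 3)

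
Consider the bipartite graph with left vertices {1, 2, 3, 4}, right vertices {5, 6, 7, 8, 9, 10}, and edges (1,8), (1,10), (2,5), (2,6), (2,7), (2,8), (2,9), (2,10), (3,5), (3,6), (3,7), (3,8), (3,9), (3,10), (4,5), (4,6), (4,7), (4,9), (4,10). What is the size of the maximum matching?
4 (matching: (1,10), (2,9), (3,8), (4,7); upper bound min(|L|,|R|) = min(4,6) = 4)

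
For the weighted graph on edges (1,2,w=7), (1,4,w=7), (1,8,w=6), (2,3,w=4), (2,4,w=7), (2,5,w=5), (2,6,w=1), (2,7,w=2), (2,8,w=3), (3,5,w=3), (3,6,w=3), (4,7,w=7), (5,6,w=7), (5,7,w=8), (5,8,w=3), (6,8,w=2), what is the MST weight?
24 (MST edges: (1,4,w=7), (1,8,w=6), (2,6,w=1), (2,7,w=2), (3,5,w=3), (3,6,w=3), (6,8,w=2); sum of weights 7 + 6 + 1 + 2 + 3 + 3 + 2 = 24)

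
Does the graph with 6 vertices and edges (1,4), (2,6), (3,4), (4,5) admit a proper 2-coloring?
Yes. Partition: {1, 2, 3, 5}, {4, 6}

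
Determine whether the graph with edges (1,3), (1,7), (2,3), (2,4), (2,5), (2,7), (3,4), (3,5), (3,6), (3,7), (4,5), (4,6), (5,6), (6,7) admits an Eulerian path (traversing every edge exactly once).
Yes — and in fact it has an Eulerian circuit (the graph is connected and all 7 vertices have even degree)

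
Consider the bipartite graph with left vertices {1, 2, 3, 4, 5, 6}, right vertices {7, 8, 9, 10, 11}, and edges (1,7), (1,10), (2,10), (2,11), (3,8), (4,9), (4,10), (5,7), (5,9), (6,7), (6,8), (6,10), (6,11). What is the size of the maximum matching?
5 (matching: (1,10), (2,11), (3,8), (4,9), (5,7); upper bound min(|L|,|R|) = min(6,5) = 5)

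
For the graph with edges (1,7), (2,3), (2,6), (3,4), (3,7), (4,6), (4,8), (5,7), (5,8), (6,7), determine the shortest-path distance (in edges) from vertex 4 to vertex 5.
2 (path: 4 -> 8 -> 5, 2 edges)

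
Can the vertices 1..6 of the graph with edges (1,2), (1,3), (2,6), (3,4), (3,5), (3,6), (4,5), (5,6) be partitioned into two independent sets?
No (odd cycle of length 3: 4 -> 3 -> 5 -> 4)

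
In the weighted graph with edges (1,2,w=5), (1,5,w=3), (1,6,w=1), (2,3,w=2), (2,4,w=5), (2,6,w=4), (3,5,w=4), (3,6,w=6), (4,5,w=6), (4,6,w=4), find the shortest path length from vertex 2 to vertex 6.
4 (path: 2 -> 6; weights 4 = 4)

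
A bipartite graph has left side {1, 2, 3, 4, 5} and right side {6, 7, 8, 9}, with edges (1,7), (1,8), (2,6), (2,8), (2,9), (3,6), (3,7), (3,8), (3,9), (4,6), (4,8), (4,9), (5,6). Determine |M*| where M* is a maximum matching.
4 (matching: (1,8), (2,9), (3,7), (4,6); upper bound min(|L|,|R|) = min(5,4) = 4)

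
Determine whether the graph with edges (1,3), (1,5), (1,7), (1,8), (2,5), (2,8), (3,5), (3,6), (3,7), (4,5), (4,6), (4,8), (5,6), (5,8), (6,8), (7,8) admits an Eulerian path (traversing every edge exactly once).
Yes (the graph is connected and exactly 2 vertices have odd degree: {4, 7}; any Eulerian path must start and end at those)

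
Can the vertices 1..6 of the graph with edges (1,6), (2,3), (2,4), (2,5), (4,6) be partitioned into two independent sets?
Yes. Partition: {1, 3, 4, 5}, {2, 6}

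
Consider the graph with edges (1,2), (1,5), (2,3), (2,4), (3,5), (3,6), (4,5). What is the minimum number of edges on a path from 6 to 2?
2 (path: 6 -> 3 -> 2, 2 edges)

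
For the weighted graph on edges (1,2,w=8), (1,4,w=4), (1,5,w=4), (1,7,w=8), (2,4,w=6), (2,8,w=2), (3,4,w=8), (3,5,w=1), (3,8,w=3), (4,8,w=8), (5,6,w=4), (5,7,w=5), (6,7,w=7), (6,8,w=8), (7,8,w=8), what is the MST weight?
23 (MST edges: (1,4,w=4), (1,5,w=4), (2,8,w=2), (3,5,w=1), (3,8,w=3), (5,6,w=4), (5,7,w=5); sum of weights 4 + 4 + 2 + 1 + 3 + 4 + 5 = 23)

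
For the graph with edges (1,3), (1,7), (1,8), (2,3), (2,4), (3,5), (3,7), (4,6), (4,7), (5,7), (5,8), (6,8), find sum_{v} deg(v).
24 (handshake: sum of degrees = 2|E| = 2 x 12 = 24)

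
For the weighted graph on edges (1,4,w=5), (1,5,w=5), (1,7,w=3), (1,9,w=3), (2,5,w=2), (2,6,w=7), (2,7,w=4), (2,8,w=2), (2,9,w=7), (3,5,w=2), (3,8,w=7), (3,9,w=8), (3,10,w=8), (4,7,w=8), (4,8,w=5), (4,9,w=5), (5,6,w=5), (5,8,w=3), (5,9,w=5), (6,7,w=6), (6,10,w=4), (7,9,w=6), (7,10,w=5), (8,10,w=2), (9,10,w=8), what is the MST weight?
27 (MST edges: (1,4,w=5), (1,7,w=3), (1,9,w=3), (2,5,w=2), (2,7,w=4), (2,8,w=2), (3,5,w=2), (6,10,w=4), (8,10,w=2); sum of weights 5 + 3 + 3 + 2 + 4 + 2 + 2 + 4 + 2 = 27)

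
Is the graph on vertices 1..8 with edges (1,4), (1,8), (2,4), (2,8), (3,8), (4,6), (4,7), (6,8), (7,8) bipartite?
Yes. Partition: {1, 2, 3, 5, 6, 7}, {4, 8}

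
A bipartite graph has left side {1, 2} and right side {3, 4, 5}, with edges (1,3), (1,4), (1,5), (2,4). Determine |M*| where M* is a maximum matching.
2 (matching: (1,5), (2,4); upper bound min(|L|,|R|) = min(2,3) = 2)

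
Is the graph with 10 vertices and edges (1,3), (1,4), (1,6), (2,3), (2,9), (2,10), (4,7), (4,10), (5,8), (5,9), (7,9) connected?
Yes (BFS from 1 visits [1, 3, 4, 6, 2, 7, 10, 9, 5, 8] — all 10 vertices reached)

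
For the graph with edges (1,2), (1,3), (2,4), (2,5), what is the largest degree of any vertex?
3 (attained at vertex 2)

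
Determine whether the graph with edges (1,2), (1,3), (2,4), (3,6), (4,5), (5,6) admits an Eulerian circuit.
Yes (the graph is connected and all 6 vertices have even degree)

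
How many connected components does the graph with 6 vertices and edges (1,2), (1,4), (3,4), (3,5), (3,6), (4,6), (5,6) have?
1 (components: {1, 2, 3, 4, 5, 6})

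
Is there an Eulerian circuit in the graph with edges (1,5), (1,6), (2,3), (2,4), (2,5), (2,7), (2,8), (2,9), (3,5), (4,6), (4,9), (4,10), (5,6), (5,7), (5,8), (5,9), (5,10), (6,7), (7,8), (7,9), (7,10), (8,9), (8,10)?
No (2 vertices have odd degree: {8, 9}; Eulerian circuit requires 0)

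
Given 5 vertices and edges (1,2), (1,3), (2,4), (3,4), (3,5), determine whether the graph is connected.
Yes (BFS from 1 visits [1, 2, 3, 4, 5] — all 5 vertices reached)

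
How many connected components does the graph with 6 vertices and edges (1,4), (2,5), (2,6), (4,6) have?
2 (components: {1, 2, 4, 5, 6}, {3})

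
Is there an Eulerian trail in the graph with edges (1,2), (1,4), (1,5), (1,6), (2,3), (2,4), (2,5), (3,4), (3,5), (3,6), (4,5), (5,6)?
Yes (the graph is connected and exactly 2 vertices have odd degree: {5, 6}; any Eulerian path must start and end at those)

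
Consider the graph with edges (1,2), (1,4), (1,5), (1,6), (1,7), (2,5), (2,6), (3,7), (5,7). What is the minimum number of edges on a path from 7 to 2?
2 (path: 7 -> 5 -> 2, 2 edges)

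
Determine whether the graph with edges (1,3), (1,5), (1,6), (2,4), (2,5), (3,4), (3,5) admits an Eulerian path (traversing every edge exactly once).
No (4 vertices have odd degree: {1, 3, 5, 6}; Eulerian path requires 0 or 2)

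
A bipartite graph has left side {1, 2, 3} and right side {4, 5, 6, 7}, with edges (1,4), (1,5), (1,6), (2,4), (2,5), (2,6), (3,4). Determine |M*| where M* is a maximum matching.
3 (matching: (1,6), (2,5), (3,4); upper bound min(|L|,|R|) = min(3,4) = 3)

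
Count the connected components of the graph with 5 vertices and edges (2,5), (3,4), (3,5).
2 (components: {1}, {2, 3, 4, 5})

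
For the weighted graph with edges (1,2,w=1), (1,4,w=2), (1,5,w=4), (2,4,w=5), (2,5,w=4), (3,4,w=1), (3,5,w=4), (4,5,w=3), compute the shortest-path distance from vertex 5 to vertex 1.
4 (path: 5 -> 1; weights 4 = 4)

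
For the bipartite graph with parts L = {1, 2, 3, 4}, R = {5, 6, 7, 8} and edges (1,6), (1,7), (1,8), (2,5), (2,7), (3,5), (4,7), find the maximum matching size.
3 (matching: (1,8), (2,7), (3,5); upper bound min(|L|,|R|) = min(4,4) = 4)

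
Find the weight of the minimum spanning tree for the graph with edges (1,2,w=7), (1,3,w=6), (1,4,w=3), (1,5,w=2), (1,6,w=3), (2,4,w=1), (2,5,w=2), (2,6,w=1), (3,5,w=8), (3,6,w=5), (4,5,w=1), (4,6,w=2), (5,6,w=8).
10 (MST edges: (1,5,w=2), (2,4,w=1), (2,6,w=1), (3,6,w=5), (4,5,w=1); sum of weights 2 + 1 + 1 + 5 + 1 = 10)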